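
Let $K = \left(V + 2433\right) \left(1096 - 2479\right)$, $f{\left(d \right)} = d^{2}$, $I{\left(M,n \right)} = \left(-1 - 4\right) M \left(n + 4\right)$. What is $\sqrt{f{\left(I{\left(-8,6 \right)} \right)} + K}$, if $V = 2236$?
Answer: $i \sqrt{6297227} \approx 2509.4 i$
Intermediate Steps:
$I{\left(M,n \right)} = - 5 M \left(4 + n\right)$
$K = -6457227$ ($K = \left(2236 + 2433\right) \left(1096 - 2479\right) = 4669 \left(-1383\right) = -6457227$)
$\sqrt{f{\left(I{\left(-8,6 \right)} \right)} + K} = \sqrt{\left(\left(-5\right) \left(-8\right) \left(4 + 6\right)\right)^{2} - 6457227} = \sqrt{\left(\left(-5\right) \left(-8\right) 10\right)^{2} - 6457227} = \sqrt{400^{2} - 6457227} = \sqrt{160000 - 6457227} = \sqrt{-6297227} = i \sqrt{6297227}$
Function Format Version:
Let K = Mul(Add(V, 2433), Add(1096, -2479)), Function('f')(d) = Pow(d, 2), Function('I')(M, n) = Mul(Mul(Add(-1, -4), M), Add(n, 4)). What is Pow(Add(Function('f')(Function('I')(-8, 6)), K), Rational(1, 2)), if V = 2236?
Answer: Mul(I, Pow(6297227, Rational(1, 2))) ≈ Mul(2509.4, I)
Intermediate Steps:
Function('I')(M, n) = Mul(-5, M, Add(4, n)) (Function('I')(M, n) = Mul(Mul(-5, M), Add(4, n)) = Mul(-5, M, Add(4, n)))
K = -6457227 (K = Mul(Add(2236, 2433), Add(1096, -2479)) = Mul(4669, -1383) = -6457227)
Pow(Add(Function('f')(Function('I')(-8, 6)), K), Rational(1, 2)) = Pow(Add(Pow(Mul(-5, -8, Add(4, 6)), 2), -6457227), Rational(1, 2)) = Pow(Add(Pow(Mul(-5, -8, 10), 2), -6457227), Rational(1, 2)) = Pow(Add(Pow(400, 2), -6457227), Rational(1, 2)) = Pow(Add(160000, -6457227), Rational(1, 2)) = Pow(-6297227, Rational(1, 2)) = Mul(I, Pow(6297227, Rational(1, 2)))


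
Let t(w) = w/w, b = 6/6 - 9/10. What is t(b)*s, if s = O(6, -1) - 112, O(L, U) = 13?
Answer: -99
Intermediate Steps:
b = ⅒ (b = 6*(⅙) - 9*⅒ = 1 - 9/10 = ⅒ ≈ 0.10000)
s = -99 (s = 13 - 112 = -99)
t(w) = 1
t(b)*s = 1*(-99) = -99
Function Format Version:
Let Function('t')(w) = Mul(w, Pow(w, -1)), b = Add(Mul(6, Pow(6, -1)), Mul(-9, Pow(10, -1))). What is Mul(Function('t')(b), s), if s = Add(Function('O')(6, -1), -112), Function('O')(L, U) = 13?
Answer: -99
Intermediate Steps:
b = Rational(1, 10) (b = Add(Mul(6, Rational(1, 6)), Mul(-9, Rational(1, 10))) = Add(1, Rational(-9, 10)) = Rational(1, 10) ≈ 0.10000)
s = -99 (s = Add(13, -112) = -99)
Function('t')(w) = 1
Mul(Function('t')(b), s) = Mul(1, -99) = -99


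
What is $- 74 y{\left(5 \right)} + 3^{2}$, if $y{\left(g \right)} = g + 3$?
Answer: $-583$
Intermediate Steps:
$y{\left(g \right)} = 3 + g$
$- 74 y{\left(5 \right)} + 3^{2} = - 74 \left(3 + 5\right) + 3^{2} = \left(-74\right) 8 + 9 = -592 + 9 = -583$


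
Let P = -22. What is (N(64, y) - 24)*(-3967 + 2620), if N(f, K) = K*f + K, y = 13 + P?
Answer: 820323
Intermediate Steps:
y = -9 (y = 13 - 22 = -9)
N(f, K) = K + K*f
(N(64, y) - 24)*(-3967 + 2620) = (-9*(1 + 64) - 24)*(-3967 + 2620) = (-9*65 - 24)*(-1347) = (-585 - 24)*(-1347) = -609*(-1347) = 820323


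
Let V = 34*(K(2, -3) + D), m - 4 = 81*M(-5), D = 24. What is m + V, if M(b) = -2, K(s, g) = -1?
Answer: 624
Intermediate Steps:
m = -158 (m = 4 + 81*(-2) = 4 - 162 = -158)
V = 782 (V = 34*(-1 + 24) = 34*23 = 782)
m + V = -158 + 782 = 624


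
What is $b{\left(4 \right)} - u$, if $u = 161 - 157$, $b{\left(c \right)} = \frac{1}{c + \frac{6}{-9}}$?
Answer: $- \frac{37}{10} \approx -3.7$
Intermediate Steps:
$b{\left(c \right)} = \frac{1}{- \frac{2}{3} + c}$ ($b{\left(c \right)} = \frac{1}{c + 6 \left(- \frac{1}{9}\right)} = \frac{1}{c - \frac{2}{3}} = \frac{1}{- \frac{2}{3} + c}$)
$u = 4$
$b{\left(4 \right)} - u = \frac{3}{-2 + 3 \cdot 4} - 4 = \frac{3}{-2 + 12} - 4 = \frac{3}{10} - 4 = - \frac{37}{10}$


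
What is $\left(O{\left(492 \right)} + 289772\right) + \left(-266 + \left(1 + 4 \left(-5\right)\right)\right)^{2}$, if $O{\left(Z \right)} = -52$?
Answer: $370945$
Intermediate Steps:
$\left(O{\left(492 \right)} + 289772\right) + \left(-266 + \left(1 + 4 \left(-5\right)\right)\right)^{2} = \left(-52 + 289772\right) + \left(-266 + \left(1 + 4 \left(-5\right)\right)\right)^{2} = 289720 + \left(-266 + \left(1 - 20\right)\right)^{2} = 289720 + \left(-266 - 19\right)^{2} = 289720 + \left(-285\right)^{2} = 289720 + 81225 = 370945$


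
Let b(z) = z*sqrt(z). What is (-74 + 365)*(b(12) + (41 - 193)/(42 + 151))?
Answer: -44232/193 + 6984*sqrt(3) ≈ 11867.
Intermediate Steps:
b(z) = z**(3/2)
(-74 + 365)*(b(12) + (41 - 193)/(42 + 151)) = (-74 + 365)*(12**(3/2) + (41 - 193)/(42 + 151)) = 291*(24*sqrt(3) - 152/193) = 291*(-152/193 + 24*sqrt(3)) = -44232/193 + 6984*sqrt(3)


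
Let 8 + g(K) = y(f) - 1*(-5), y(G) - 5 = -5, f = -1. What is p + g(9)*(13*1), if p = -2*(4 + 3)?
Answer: -53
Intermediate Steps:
y(G) = 0 (y(G) = 5 - 5 = 0)
p = -14 (p = -2*7 = -14)
g(K) = -3 (g(K) = -8 + (0 - 1*(-5)) = -8 + (0 + 5) = -8 + 5 = -3)
p + g(9)*(13*1) = -14 - 39 = -53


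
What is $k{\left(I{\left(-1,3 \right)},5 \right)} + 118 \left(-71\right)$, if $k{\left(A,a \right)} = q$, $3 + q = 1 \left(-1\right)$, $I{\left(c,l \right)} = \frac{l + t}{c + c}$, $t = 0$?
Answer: $-8382$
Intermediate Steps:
$I{\left(c,l \right)} = \frac{l}{2 c}$ ($I{\left(c,l \right)} = \frac{l + 0}{c + c} = \frac{l}{2 c}$)
$q = -4$ ($q = -3 + 1 \left(-1\right) = -3 - 1 = -4$)
$k{\left(A,a \right)} = -4$
$k{\left(I{\left(-1,3 \right)},5 \right)} + 118 \left(-71\right) = -4 + 118 \left(-71\right) = -4 - 8378 = -8382$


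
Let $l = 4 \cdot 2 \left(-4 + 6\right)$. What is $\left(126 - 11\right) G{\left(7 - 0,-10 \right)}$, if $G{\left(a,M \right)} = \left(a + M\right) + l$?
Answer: $1495$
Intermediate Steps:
$l = 16$ ($l = 8 \cdot 2 = 16$)
$G{\left(a,M \right)} = 16 + M + a$ ($G{\left(a,M \right)} = \left(a + M\right) + 16 = \left(M + a\right) + 16 = 16 + M + a$)
$\left(126 - 11\right) G{\left(7 - 0,-10 \right)} = \left(126 - 11\right) \left(16 - 10 + \left(7 - 0\right)\right) = 115 \left(16 - 10 + \left(7 + 0\right)\right) = 115 \left(16 - 10 + 7\right) = 115 \cdot 13 = 1495$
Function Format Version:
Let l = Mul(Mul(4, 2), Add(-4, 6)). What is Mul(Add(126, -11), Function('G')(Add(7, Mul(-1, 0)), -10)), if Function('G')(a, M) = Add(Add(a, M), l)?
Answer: 1495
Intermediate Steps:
l = 16 (l = Mul(8, 2) = 16)
Function('G')(a, M) = Add(16, M, a) (Function('G')(a, M) = Add(Add(a, M), 16) = Add(Add(M, a), 16) = Add(16, M, a))
Mul(Add(126, -11), Function('G')(Add(7, Mul(-1, 0)), -10)) = Mul(Add(126, -11), Add(16, -10, Add(7, Mul(-1, 0)))) = Mul(115, Add(16, -10, Add(7, 0))) = Mul(115, Add(16, -10, 7)) = Mul(115, 13) = 1495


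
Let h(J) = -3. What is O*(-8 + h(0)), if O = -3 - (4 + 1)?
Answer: 88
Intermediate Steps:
O = -8 (O = -3 - 1*5 = -3 - 5 = -8)
O*(-8 + h(0)) = -8*(-8 - 3) = -8*(-11) = 88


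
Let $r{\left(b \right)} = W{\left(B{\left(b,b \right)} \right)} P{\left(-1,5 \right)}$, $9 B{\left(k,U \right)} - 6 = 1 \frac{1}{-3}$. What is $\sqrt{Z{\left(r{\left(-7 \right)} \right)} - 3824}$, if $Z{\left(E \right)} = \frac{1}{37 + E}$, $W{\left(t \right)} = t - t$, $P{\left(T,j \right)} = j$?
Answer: $\frac{i \sqrt{5235019}}{37} \approx 61.838 i$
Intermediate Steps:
$B{\left(k,U \right)} = \frac{17}{27}$ ($B{\left(k,U \right)} = \frac{2}{3} + \frac{1 \frac{1}{-3}}{9} = \frac{2}{3} + \frac{1 \left(- \frac{1}{3}\right)}{9} = \frac{2}{3} + \frac{1}{9} \left(- \frac{1}{3}\right) = \frac{2}{3} - \frac{1}{27} = \frac{17}{27}$)
$W{\left(t \right)} = 0$
$r{\left(b \right)} = 0$ ($r{\left(b \right)} = 0 \cdot 5 = 0$)
$\sqrt{Z{\left(r{\left(-7 \right)} \right)} - 3824} = \sqrt{\frac{1}{37 + 0} - 3824} = \sqrt{\frac{1}{37} - 3824} = \sqrt{- \frac{141487}{37}} = \frac{i \sqrt{5235019}}{37}$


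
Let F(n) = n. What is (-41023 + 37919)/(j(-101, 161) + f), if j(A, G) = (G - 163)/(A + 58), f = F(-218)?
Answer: 33368/2343 ≈ 14.242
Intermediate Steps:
f = -218
j(A, G) = (-163 + G)/(58 + A)
(-41023 + 37919)/(j(-101, 161) + f) = (-41023 + 37919)/((-163 + 161)/(58 - 101) - 218) = -3104/(-2/(-43) - 218) = -3104/(-1/43*(-2) - 218) = -3104/(2/43 - 218) = -3104/(-9372/43) = -3104*(-43/9372) = 33368/2343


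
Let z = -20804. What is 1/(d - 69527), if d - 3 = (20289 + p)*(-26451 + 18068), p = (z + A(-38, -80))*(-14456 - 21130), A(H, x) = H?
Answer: -1/6217702195007 ≈ -1.6083e-13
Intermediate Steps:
p = 741683412 (p = (-20804 - 38)*(-14456 - 21130) = -20842*(-35586) = 741683412)
d = -6217702125480 (d = 3 + (20289 + 741683412)*(-26451 + 18068) = 3 + 741703701*(-8383) = 3 - 6217702125483 = -6217702125480)
1/(d - 69527) = 1/(-6217702125480 - 69527) = 1/(-6217702195007) = -1/6217702195007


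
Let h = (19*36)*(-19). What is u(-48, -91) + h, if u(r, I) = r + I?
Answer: -13135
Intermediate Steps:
u(r, I) = I + r
h = -12996 (h = 684*(-19) = -12996)
u(-48, -91) + h = (-91 - 48) - 12996 = -139 - 12996 = -13135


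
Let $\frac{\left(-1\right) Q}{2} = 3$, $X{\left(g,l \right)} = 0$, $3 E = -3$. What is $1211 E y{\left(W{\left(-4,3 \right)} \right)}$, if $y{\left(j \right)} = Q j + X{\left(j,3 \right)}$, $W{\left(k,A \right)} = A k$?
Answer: $-87192$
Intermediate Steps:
$E = -1$ ($E = \frac{1}{3} \left(-3\right) = -1$)
$Q = -6$ ($Q = \left(-2\right) 3 = -6$)
$y{\left(j \right)} = - 6 j$ ($y{\left(j \right)} = - 6 j + 0 = - 6 j$)
$1211 E y{\left(W{\left(-4,3 \right)} \right)} = 1211 \left(-1\right) \left(- 6 \cdot 3 \left(-4\right)\right) = - 1211 \left(\left(-6\right) \left(-12\right)\right) = \left(-1211\right) 72 = -87192$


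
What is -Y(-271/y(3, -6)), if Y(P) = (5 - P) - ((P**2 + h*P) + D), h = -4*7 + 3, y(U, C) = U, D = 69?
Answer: 93529/9 ≈ 10392.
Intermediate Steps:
h = -25 (h = -28 + 3 = -25)
Y(P) = -64 - P**2 + 24*P (Y(P) = (5 - P) - ((P**2 - 25*P) + 69) = (5 - P) - (69 + P**2 - 25*P) = (5 - P) + (-69 - P**2 + 25*P) = -64 - P**2 + 24*P)
-Y(-271/y(3, -6)) = -(-64 - (-271/3)**2 + 24*(-271/3)) = -(-64 - 1*73441/9 - 2168) = -(-64 - 73441/9 - 2168) = -1*(-93529/9) = 93529/9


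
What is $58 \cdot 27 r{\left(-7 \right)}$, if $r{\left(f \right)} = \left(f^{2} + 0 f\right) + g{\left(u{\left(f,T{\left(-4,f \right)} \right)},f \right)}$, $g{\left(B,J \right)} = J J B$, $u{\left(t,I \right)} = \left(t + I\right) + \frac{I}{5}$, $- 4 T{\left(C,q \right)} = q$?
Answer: $- \frac{1496313}{5} \approx -2.9926 \cdot 10^{5}$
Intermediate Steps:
$T{\left(C,q \right)} = - \frac{q}{4}$
$u{\left(t,I \right)} = t + \frac{6 I}{5}$ ($u{\left(t,I \right)} = \left(I + t\right) + I \frac{1}{5} = \left(I + t\right) + \frac{I}{5} = t + \frac{6 I}{5}$)
$g{\left(B,J \right)} = B J^{2}$ ($g{\left(B,J \right)} = J^{2} B = B J^{2}$)
$r{\left(f \right)} = f^{2} + \frac{7 f^{3}}{10}$ ($r{\left(f \right)} = \left(f^{2} + 0 f\right) + \left(f + \frac{6 \left(- \frac{f}{4}\right)}{5}\right) f^{2} = \left(f^{2} + 0\right) + \left(f - \frac{3 f}{10}\right) f^{2} = f^{2} + \frac{7 f}{10} f^{2} = f^{2} + \frac{7 f^{3}}{10}$)
$58 \cdot 27 r{\left(-7 \right)} = 58 \cdot 27 \frac{\left(-7\right)^{2} \left(10 + 7 \left(-7\right)\right)}{10} = 1566 \cdot \frac{1}{10} \cdot 49 \left(10 - 49\right) = 1566 \cdot \frac{1}{10} \cdot 49 \left(-39\right) = 1566 \left(- \frac{1911}{10}\right) = - \frac{1496313}{5}$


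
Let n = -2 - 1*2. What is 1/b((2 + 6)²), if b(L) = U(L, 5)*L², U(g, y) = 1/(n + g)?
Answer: 15/1024 ≈ 0.014648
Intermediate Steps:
n = -4 (n = -2 - 2 = -4)
U(g, y) = 1/(-4 + g)
b(L) = L²/(-4 + L)
1/b((2 + 6)²) = 1/(((2 + 6)²)²/(-4 + (2 + 6)²)) = 1/((8²)²/(-4 + 8²)) = 1/(64²/(-4 + 64)) = 1/(4096/60) = 1/(4096*(1/60)) = 1/(1024/15) = 15/1024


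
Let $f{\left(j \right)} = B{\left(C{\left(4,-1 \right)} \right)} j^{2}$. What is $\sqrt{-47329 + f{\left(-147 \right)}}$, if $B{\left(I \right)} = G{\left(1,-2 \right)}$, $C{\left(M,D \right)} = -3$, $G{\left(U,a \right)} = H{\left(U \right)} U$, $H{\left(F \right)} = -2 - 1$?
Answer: $2 i \sqrt{28039} \approx 334.9 i$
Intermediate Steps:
$H{\left(F \right)} = -3$ ($H{\left(F \right)} = -2 - 1 = -3$)
$G{\left(U,a \right)} = - 3 U$
$B{\left(I \right)} = -3$ ($B{\left(I \right)} = \left(-3\right) 1 = -3$)
$f{\left(j \right)} = - 3 j^{2}$
$\sqrt{-47329 + f{\left(-147 \right)}} = \sqrt{-47329 - 3 \left(-147\right)^{2}} = \sqrt{-47329 - 64827} = \sqrt{-112156} = 2 i \sqrt{28039}$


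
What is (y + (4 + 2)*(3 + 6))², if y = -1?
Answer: 2809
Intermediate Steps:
(y + (4 + 2)*(3 + 6))² = (-1 + (4 + 2)*(3 + 6))² = (-1 + 6*9)² = (-1 + 54)² = 53² = 2809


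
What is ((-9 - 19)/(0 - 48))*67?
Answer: 469/12 ≈ 39.083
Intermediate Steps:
((-9 - 19)/(0 - 48))*67 = -28/(-48)*67 = -28*(-1/48)*67 = (7/12)*67 = 469/12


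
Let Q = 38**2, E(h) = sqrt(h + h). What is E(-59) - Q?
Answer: -1444 + I*sqrt(118) ≈ -1444.0 + 10.863*I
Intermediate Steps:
E(h) = sqrt(2)*sqrt(h) (E(h) = sqrt(2*h) = sqrt(2)*sqrt(h))
Q = 1444
E(-59) - Q = sqrt(2)*sqrt(-59) - 1*1444 = sqrt(2)*(I*sqrt(59)) - 1444 = I*sqrt(118) - 1444 = -1444 + I*sqrt(118)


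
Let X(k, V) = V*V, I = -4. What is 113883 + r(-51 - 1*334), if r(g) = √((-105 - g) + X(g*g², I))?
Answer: 113883 + 2*√74 ≈ 1.1390e+5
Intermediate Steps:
X(k, V) = V²
r(g) = √(-89 - g) (r(g) = √((-105 - g) + (-4)²) = √((-105 - g) + 16) = √(-89 - g))
113883 + r(-51 - 1*334) = 113883 + √(-89 - (-51 - 1*334)) = 113883 + √(-89 - (-51 - 334)) = 113883 + √(-89 - 1*(-385)) = 113883 + √(-89 + 385) = 113883 + √296 = 113883 + 2*√74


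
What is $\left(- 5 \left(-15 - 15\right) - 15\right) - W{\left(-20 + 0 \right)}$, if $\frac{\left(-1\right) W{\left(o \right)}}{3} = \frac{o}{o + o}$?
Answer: $\frac{273}{2} \approx 136.5$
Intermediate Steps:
$W{\left(o \right)} = - \frac{3}{2}$ ($W{\left(o \right)} = - 3 \frac{o}{o + o} = - 3 \frac{o}{2 o} = - 3 o \frac{1}{2 o} = \left(-3\right) \frac{1}{2} = - \frac{3}{2}$)
$\left(- 5 \left(-15 - 15\right) - 15\right) - W{\left(-20 + 0 \right)} = \left(- 5 \left(-15 - 15\right) - 15\right) - - \frac{3}{2} = \left(- 5 \left(-15 - 15\right) - 15\right) + \frac{3}{2} = \left(\left(-5\right) \left(-30\right) - 15\right) + \frac{3}{2} = \left(150 - 15\right) + \frac{3}{2} = 135 + \frac{3}{2} = \frac{273}{2}$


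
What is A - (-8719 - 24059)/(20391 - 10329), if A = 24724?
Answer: 13822537/559 ≈ 24727.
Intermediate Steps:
A - (-8719 - 24059)/(20391 - 10329) = 24724 - (-8719 - 24059)/(20391 - 10329) = 24724 - (-32778)/10062 = 24724 - 1*(-1821/559) = 24724 + 1821/559 = 13822537/559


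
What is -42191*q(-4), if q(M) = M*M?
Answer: -675056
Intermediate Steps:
q(M) = M**2
-42191*q(-4) = -42191*(-4)**2 = -42191*16 = -675056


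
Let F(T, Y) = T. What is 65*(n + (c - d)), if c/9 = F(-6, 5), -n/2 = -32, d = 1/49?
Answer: 31785/49 ≈ 648.67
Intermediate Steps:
d = 1/49 ≈ 0.020408
n = 64 (n = -2*(-32) = 64)
c = -54 (c = 9*(-6) = -54)
65*(n + (c - d)) = 65*(64 + (-54 - 1*1/49)) = 65*(64 + (-54 - 1/49)) = 65*(64 - 2647/49) = 65*(489/49) = 31785/49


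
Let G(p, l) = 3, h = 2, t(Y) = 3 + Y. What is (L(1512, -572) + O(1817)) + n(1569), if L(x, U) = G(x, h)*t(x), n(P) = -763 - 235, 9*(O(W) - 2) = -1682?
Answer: 30259/9 ≈ 3362.1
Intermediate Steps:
O(W) = -1664/9 (O(W) = 2 + (⅑)*(-1682) = 2 - 1682/9 = -1664/9)
n(P) = -998
L(x, U) = 9 + 3*x (L(x, U) = 3*(3 + x) = 9 + 3*x)
(L(1512, -572) + O(1817)) + n(1569) = ((9 + 3*1512) - 1664/9) - 998 = ((9 + 4536) - 1664/9) - 998 = (4545 - 1664/9) - 998 = 39241/9 - 998 = 30259/9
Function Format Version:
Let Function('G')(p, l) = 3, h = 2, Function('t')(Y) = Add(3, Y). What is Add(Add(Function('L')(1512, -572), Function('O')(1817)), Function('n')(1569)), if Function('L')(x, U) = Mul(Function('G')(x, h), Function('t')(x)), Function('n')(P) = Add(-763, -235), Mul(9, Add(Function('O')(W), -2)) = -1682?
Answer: Rational(30259, 9) ≈ 3362.1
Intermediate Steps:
Function('O')(W) = Rational(-1664, 9) (Function('O')(W) = Add(2, Mul(Rational(1, 9), -1682)) = Add(2, Rational(-1682, 9)) = Rational(-1664, 9))
Function('n')(P) = -998
Function('L')(x, U) = Add(9, Mul(3, x)) (Function('L')(x, U) = Mul(3, Add(3, x)) = Add(9, Mul(3, x)))
Add(Add(Function('L')(1512, -572), Function('O')(1817)), Function('n')(1569)) = Add(Add(Add(9, Mul(3, 1512)), Rational(-1664, 9)), -998) = Add(Add(Add(9, 4536), Rational(-1664, 9)), -998) = Add(Add(4545, Rational(-1664, 9)), -998) = Add(Rational(39241, 9), -998) = Rational(30259, 9)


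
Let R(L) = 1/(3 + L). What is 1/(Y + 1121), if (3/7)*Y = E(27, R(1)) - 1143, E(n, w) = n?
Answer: -1/1483 ≈ -0.00067431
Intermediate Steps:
Y = -2604 (Y = 7*(27 - 1143)/3 = (7/3)*(-1116) = -2604)
1/(Y + 1121) = 1/(-2604 + 1121) = 1/(-1483) = -1/1483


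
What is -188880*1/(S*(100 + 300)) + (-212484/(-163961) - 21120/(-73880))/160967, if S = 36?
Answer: -38363543176008683/2924795826005340 ≈ -13.117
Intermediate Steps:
-188880*1/(S*(100 + 300)) + (-212484/(-163961) - 21120/(-73880))/160967 = -188880*1/(36*(100 + 300)) + (-212484/(-163961) - 21120/(-73880))/160967 = -188880/(400*36) + (-212484*(-1/163961) - 21120*(-1/73880))*(1/160967) = -188880/14400 + (212484/163961 + 528/1847)*(1/160967) = -188880*1/14400 + (479029356/302835967)*(1/160967) = -787/60 + 479029356/48746597100089 = -38363543176008683/2924795826005340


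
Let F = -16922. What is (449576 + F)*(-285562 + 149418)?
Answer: -58903246176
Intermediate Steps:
(449576 + F)*(-285562 + 149418) = (449576 - 16922)*(-285562 + 149418) = 432654*(-136144) = -58903246176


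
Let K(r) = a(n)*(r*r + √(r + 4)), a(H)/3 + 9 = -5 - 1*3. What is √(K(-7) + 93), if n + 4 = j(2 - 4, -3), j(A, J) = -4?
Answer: √(-2406 - 51*I*√3) ≈ 0.9003 - 49.059*I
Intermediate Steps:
n = -8 (n = -4 - 4 = -8)
a(H) = -51 (a(H) = -27 + 3*(-5 - 1*3) = -27 + 3*(-5 - 3) = -27 + 3*(-8) = -27 - 24 = -51)
K(r) = -51*r² - 51*√(4 + r) (K(r) = -51*(r*r + √(r + 4)) = -51*(r² + √(4 + r)) = -51*r² - 51*√(4 + r))
√(K(-7) + 93) = √((-51*(-7)² - 51*√(4 - 7)) + 93) = √((-51*49 - 51*I*√3) + 93) = √((-2499 - 51*I*√3) + 93) = √(-2406 - 51*I*√3)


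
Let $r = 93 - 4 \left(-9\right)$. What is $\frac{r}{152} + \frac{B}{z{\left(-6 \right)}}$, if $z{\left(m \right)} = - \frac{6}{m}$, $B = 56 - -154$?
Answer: $\frac{32049}{152} \approx 210.85$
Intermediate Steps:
$B = 210$ ($B = 56 + 154 = 210$)
$r = 129$ ($r = 93 - -36 = 93 + 36 = 129$)
$\frac{r}{152} + \frac{B}{z{\left(-6 \right)}} = \frac{129}{152} + \frac{210}{\left(-6\right) \frac{1}{-6}} = 129 \cdot \frac{1}{152} + \frac{210}{\left(-6\right) \left(- \frac{1}{6}\right)} = \frac{129}{152} + \frac{210}{1} = \frac{129}{152} + 210 \cdot 1 = \frac{129}{152} + 210 = \frac{32049}{152}$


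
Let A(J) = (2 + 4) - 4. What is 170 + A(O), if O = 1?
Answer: 172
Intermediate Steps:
A(J) = 2 (A(J) = 6 - 4 = 2)
170 + A(O) = 170 + 2 = 172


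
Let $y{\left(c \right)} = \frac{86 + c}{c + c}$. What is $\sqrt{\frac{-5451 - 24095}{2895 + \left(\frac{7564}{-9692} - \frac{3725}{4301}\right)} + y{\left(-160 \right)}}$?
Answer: $\frac{i \sqrt{1613152521493391207093070}}{402034282920} \approx 3.1592 i$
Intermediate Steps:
$y{\left(c \right)} = \frac{86 + c}{2 c}$
$\sqrt{\frac{-5451 - 24095}{2895 + \left(\frac{7564}{-9692} - \frac{3725}{4301}\right)} + y{\left(-160 \right)}} = \sqrt{\frac{-5451 - 24095}{2895 + \left(\frac{7564}{-9692} - \frac{3725}{4301}\right)} + \frac{86 - 160}{2 \left(-160\right)}} = \sqrt{- \frac{29546}{2895 + \left(7564 \left(- \frac{1}{9692}\right) - \frac{3725}{4301}\right)} + \frac{1}{2} \left(- \frac{1}{160}\right) \left(-74\right)} = \sqrt{- \frac{29546}{2895 - \frac{17158866}{10421323}} + \frac{37}{160}} = \sqrt{- \frac{29546}{\frac{30152571219}{10421323}} + \frac{37}{160}} = \sqrt{\left(-29546\right) \frac{10421323}{30152571219} + \frac{37}{160}} = \sqrt{- \frac{307908409358}{30152571219} + \frac{37}{160}} = \sqrt{- \frac{48149700362177}{4824411395040}} = \frac{i \sqrt{1613152521493391207093070}}{402034282920}$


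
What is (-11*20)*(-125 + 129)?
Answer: -880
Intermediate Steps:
(-11*20)*(-125 + 129) = -220*4 = -880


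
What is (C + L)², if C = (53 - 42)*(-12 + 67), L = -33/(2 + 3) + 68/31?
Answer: 8666120464/24025 ≈ 3.6071e+5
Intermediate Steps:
L = -683/155 (L = -33/5 + 68*(1/31) = -33*⅕ + 68/31 = -33/5 + 68/31 = -683/155 ≈ -4.4064)
C = 605 (C = 11*55 = 605)
(C + L)² = (605 - 683/155)² = (93092/155)² = 8666120464/24025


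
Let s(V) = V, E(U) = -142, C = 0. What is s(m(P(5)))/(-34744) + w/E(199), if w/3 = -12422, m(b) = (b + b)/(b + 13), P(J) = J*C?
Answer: 18633/71 ≈ 262.44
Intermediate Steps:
P(J) = 0 (P(J) = J*0 = 0)
m(b) = 2*b/(13 + b) (m(b) = (2*b)/(13 + b) = 2*b/(13 + b))
w = -37266 (w = 3*(-12422) = -37266)
s(m(P(5)))/(-34744) + w/E(199) = (2*0/(13 + 0))/(-34744) - 37266/(-142) = (2*0/13)*(-1/34744) - 37266*(-1/142) = (2*0*(1/13))*(-1/34744) + 18633/71 = 0*(-1/34744) + 18633/71 = 0 + 18633/71 = 18633/71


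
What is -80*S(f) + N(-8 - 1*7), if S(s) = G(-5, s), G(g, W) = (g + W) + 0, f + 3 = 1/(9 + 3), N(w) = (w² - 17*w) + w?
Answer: 3295/3 ≈ 1098.3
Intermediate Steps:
N(w) = w² - 16*w
f = -35/12 (f = -3 + 1/(9 + 3) = -3 + 1/12 = -35/12 ≈ -2.9167)
G(g, W) = W + g (G(g, W) = (W + g) + 0 = W + g)
S(s) = -5 + s (S(s) = s - 5 = -5 + s)
-80*S(f) + N(-8 - 1*7) = -80*(-5 - 35/12) + (-8 - 1*7)*(-16 + (-8 - 1*7)) = -80*(-95/12) + (-8 - 7)*(-16 + (-8 - 7)) = 1900/3 - 15*(-16 - 15) = 1900/3 - 15*(-31) = 1900/3 + 465 = 3295/3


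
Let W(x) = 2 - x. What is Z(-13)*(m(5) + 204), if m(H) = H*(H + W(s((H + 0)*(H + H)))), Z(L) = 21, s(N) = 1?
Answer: 4914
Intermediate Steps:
m(H) = H*(1 + H) (m(H) = H*(H + (2 - 1*1)) = H*(H + (2 - 1)) = H*(H + 1) = H*(1 + H))
Z(-13)*(m(5) + 204) = 21*(5*(1 + 5) + 204) = 21*(5*6 + 204) = 21*(30 + 204) = 21*234 = 4914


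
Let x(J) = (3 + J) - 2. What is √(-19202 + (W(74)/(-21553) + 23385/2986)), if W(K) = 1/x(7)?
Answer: I*√317997977644371543946/128714516 ≈ 138.54*I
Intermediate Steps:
x(J) = 1 + J
W(K) = ⅛ (W(K) = 1/(1 + 7) = 1/8 = ⅛)
√(-19202 + (W(74)/(-21553) + 23385/2986)) = √(-19202 + ((⅛)/(-21553) + 23385/2986)) = √(-19202 + ((⅛)*(-1/21553) + 23385*(1/2986))) = √(-19202 + (-1/172424 + 23385/2986)) = √(-19202 + 2016066127/257429032) = √(-4941136206337/257429032) = I*√317997977644371543946/128714516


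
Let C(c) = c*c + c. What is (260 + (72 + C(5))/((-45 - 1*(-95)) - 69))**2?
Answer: 23406244/361 ≈ 64837.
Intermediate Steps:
C(c) = c + c**2 (C(c) = c**2 + c = c + c**2)
(260 + (72 + C(5))/((-45 - 1*(-95)) - 69))**2 = (260 + (72 + 5*(1 + 5))/((-45 - 1*(-95)) - 69))**2 = (260 + (72 + 5*6)/((-45 + 95) - 69))**2 = (260 + (72 + 30)/(50 - 69))**2 = (260 + 102/(-19))**2 = (260 + 102*(-1/19))**2 = (260 - 102/19)**2 = (4838/19)**2 = 23406244/361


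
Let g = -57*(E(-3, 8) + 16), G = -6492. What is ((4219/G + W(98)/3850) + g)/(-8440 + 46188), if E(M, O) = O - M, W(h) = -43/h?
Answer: -117852104383/2889410751150 ≈ -0.040788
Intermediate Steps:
g = -1539 (g = -57*((8 - 1*(-3)) + 16) = -57*((8 + 3) + 16) = -57*(11 + 16) = -57*27 = -1539)
((4219/G + W(98)/3850) + g)/(-8440 + 46188) = ((4219/(-6492) - 43/98/3850) - 1539)/(-8440 + 46188) = ((4219*(-1/6492) - 43*1/98*(1/3850)) - 1539)/37748 = ((-4219/6492 - 43/98*1/3850) - 1539)*(1/37748) = ((-4219/6492 - 43/377300) - 1539)*(1/37748) = (-99506741/153089475 - 1539)*(1/37748) = -235704208766/153089475*1/37748 = -117852104383/2889410751150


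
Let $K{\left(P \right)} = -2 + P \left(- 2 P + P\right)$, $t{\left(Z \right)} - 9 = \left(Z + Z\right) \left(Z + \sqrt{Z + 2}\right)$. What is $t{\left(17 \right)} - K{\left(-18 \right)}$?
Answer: $913 + 34 \sqrt{19} \approx 1061.2$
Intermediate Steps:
$t{\left(Z \right)} = 9 + 2 Z \left(Z + \sqrt{2 + Z}\right)$ ($t{\left(Z \right)} = 9 + \left(Z + Z\right) \left(Z + \sqrt{Z + 2}\right) = 9 + 2 Z \left(Z + \sqrt{2 + Z}\right)$)
$K{\left(P \right)} = -2 - P^{2}$ ($K{\left(P \right)} = -2 + P \left(- P\right) = -2 - P^{2}$)
$t{\left(17 \right)} - K{\left(-18 \right)} = \left(9 + 2 \cdot 17^{2} + 2 \cdot 17 \sqrt{2 + 17}\right) - \left(-2 - \left(-18\right)^{2}\right) = \left(9 + 2 \cdot 289 + 2 \cdot 17 \sqrt{19}\right) - \left(-2 - 324\right) = \left(9 + 578 + 34 \sqrt{19}\right) - \left(-2 - 324\right) = \left(587 + 34 \sqrt{19}\right) - -326 = \left(587 + 34 \sqrt{19}\right) + 326 = 913 + 34 \sqrt{19}$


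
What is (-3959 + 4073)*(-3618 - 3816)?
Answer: -847476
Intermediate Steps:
(-3959 + 4073)*(-3618 - 3816) = 114*(-7434) = -847476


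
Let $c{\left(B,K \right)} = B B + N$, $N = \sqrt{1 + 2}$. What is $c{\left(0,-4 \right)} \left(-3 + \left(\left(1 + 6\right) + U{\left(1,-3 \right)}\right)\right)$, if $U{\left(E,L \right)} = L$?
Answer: $\sqrt{3} \approx 1.732$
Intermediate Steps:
$N = \sqrt{3} \approx 1.732$
$c{\left(B,K \right)} = \sqrt{3} + B^{2}$ ($c{\left(B,K \right)} = B B + \sqrt{3} = B^{2} + \sqrt{3} = \sqrt{3} + B^{2}$)
$c{\left(0,-4 \right)} \left(-3 + \left(\left(1 + 6\right) + U{\left(1,-3 \right)}\right)\right) = \left(\sqrt{3} + 0^{2}\right) \left(-3 + \left(\left(1 + 6\right) - 3\right)\right) = \left(\sqrt{3} + 0\right) \left(-3 + \left(7 - 3\right)\right) = \sqrt{3} \left(-3 + 4\right) = \sqrt{3} \cdot 1 = \sqrt{3}$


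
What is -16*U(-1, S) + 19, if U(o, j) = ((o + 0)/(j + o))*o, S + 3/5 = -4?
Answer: 153/7 ≈ 21.857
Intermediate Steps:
S = -23/5 (S = -⅗ - 4 = -23/5 ≈ -4.6000)
U(o, j) = o²/(j + o) (U(o, j) = (o/(j + o))*o = o²/(j + o))
-16*U(-1, S) + 19 = -16*(-1)²/(-23/5 - 1) + 19 = -16/(-28/5) + 19 = -16*(-5)/28 + 19 = -16*(-5/28) + 19 = 20/7 + 19 = 153/7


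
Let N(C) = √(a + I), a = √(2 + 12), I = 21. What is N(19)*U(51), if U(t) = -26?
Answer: -26*√(21 + √14) ≈ -129.33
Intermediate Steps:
a = √14 ≈ 3.7417
N(C) = √(21 + √14) (N(C) = √(√14 + 21) = √(21 + √14))
N(19)*U(51) = √(21 + √14)*(-26) = -26*√(21 + √14)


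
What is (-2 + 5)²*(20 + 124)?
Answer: 1296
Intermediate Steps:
(-2 + 5)²*(20 + 124) = 3²*144 = 9*144 = 1296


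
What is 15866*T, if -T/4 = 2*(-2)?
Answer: 253856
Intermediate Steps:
T = 16 (T = -8*(-2) = -4*(-4) = 16)
15866*T = 15866*16 = 253856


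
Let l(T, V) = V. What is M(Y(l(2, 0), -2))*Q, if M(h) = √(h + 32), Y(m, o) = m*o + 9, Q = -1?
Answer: -√41 ≈ -6.4031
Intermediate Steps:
Y(m, o) = 9 + m*o
M(h) = √(32 + h)
M(Y(l(2, 0), -2))*Q = √(32 + (9 + 0*(-2)))*(-1) = √(32 + (9 + 0))*(-1) = √(32 + 9)*(-1) = √41*(-1) = -√41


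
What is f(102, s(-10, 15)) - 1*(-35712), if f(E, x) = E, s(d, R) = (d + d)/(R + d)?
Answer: 35814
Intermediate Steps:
s(d, R) = 2*d/(R + d) (s(d, R) = (2*d)/(R + d) = 2*d/(R + d))
f(102, s(-10, 15)) - 1*(-35712) = 102 - 1*(-35712) = 102 + 35712 = 35814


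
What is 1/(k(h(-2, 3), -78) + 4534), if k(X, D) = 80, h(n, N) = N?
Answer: 1/4614 ≈ 0.00021673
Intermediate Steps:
1/(k(h(-2, 3), -78) + 4534) = 1/(80 + 4534) = 1/4614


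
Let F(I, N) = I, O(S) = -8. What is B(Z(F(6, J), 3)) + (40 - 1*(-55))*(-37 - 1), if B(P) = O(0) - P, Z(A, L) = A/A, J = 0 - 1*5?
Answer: -3619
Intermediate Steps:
J = -5 (J = 0 - 5 = -5)
Z(A, L) = 1
B(P) = -8 - P
B(Z(F(6, J), 3)) + (40 - 1*(-55))*(-37 - 1) = (-8 - 1*1) + (40 - 1*(-55))*(-37 - 1) = (-8 - 1) + (40 + 55)*(-38) = -9 + 95*(-38) = -9 - 3610 = -3619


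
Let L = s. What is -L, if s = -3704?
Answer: 3704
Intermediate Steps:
L = -3704
-L = -1*(-3704) = 3704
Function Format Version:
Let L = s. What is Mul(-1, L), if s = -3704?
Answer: 3704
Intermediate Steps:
L = -3704
Mul(-1, L) = Mul(-1, -3704) = 3704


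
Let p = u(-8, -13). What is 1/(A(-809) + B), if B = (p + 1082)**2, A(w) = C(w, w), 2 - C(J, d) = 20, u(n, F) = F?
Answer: 1/1142743 ≈ 8.7509e-7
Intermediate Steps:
C(J, d) = -18 (C(J, d) = 2 - 1*20 = 2 - 20 = -18)
p = -13
A(w) = -18
B = 1142761 (B = (-13 + 1082)**2 = 1069**2 = 1142761)
1/(A(-809) + B) = 1/(-18 + 1142761) = 1/1142743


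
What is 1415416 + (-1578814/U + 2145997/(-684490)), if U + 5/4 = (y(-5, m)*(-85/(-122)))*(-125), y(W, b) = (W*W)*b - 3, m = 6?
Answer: 605392097207845841/427676881390 ≈ 1.4155e+6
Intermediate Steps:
y(W, b) = -3 + b*W**2 (y(W, b) = W**2*b - 3 = b*W**2 - 3 = -3 + b*W**2)
U = -3124055/244 (U = -5/4 + ((-3 + 6*(-5)**2)*(-85/(-122)))*(-125) = -5/4 + ((-3 + 6*25)*(-85*(-1/122)))*(-125) = -5/4 + ((-3 + 150)*(85/122))*(-125) = -5/4 + (147*(85/122))*(-125) = -5/4 + (12495/122)*(-125) = -5/4 - 1561875/122 = -3124055/244 ≈ -12804.)
1415416 + (-1578814/U + 2145997/(-684490)) = 1415416 + (-1578814/(-3124055/244) + 2145997/(-684490)) = 1415416 + (-1578814*(-244/3124055) + 2145997*(-1/684490)) = 1415416 + (385230616/3124055 - 2145997/684490) = 1415416 + 51396458337601/427676881390 = 605392097207845841/427676881390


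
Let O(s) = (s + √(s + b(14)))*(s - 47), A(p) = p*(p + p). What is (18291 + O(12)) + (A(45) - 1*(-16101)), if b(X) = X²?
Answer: 38022 - 140*√13 ≈ 37517.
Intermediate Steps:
A(p) = 2*p² (A(p) = p*(2*p) = 2*p²)
O(s) = (-47 + s)*(s + √(196 + s)) (O(s) = (s + √(s + 14²))*(s - 47) = (s + √(s + 196))*(-47 + s) = (s + √(196 + s))*(-47 + s) = (-47 + s)*(s + √(196 + s)))
(18291 + O(12)) + (A(45) - 1*(-16101)) = (18291 + (12² - 47*12 - 47*√(196 + 12) + 12*√(196 + 12))) + (2*45² - 1*(-16101)) = (18291 + (144 - 564 - 188*√13 + 12*√208)) + (2*2025 + 16101) = (18291 + (144 - 564 - 188*√13 + 12*(4*√13))) + (4050 + 16101) = (18291 + (144 - 564 - 188*√13 + 48*√13)) + 20151 = (18291 + (-420 - 140*√13)) + 20151 = (17871 - 140*√13) + 20151 = 38022 - 140*√13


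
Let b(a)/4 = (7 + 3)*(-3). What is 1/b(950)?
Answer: -1/120 ≈ -0.0083333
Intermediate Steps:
b(a) = -120 (b(a) = 4*((7 + 3)*(-3)) = 4*(10*(-3)) = 4*(-30) = -120)
1/b(950) = 1/(-120) = -1/120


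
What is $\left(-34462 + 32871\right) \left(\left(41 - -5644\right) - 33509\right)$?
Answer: $44267984$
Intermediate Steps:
$\left(-34462 + 32871\right) \left(\left(41 - -5644\right) - 33509\right) = - 1591 \left(\left(41 + 5644\right) - 33509\right) = - 1591 \left(5685 - 33509\right) = \left(-1591\right) \left(-27824\right) = 44267984$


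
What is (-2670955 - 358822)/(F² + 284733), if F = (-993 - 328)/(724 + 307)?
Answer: -3220534789697/302661819454 ≈ -10.641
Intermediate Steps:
F = -1321/1031 ≈ -1.2813
(-2670955 - 358822)/(F² + 284733) = (-2670955 - 358822)/((-1321/1031)² + 284733) = -3029777/(1745041/1062961 + 284733) = -3029777/302661819454/1062961 = -3029777*1062961/302661819454 = -3220534789697/302661819454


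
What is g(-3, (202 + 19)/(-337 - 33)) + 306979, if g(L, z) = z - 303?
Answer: 113469899/370 ≈ 3.0668e+5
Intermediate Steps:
g(L, z) = -303 + z
g(-3, (202 + 19)/(-337 - 33)) + 306979 = (-303 + (202 + 19)/(-337 - 33)) + 306979 = (-303 + 221/(-370)) + 306979 = (-303 + 221*(-1/370)) + 306979 = (-303 - 221/370) + 306979 = -112331/370 + 306979 = 113469899/370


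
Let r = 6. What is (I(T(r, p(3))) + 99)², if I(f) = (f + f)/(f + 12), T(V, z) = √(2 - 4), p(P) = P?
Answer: (-695471*I + 119988*√2)/(-71*I + 12*√2) ≈ 9806.4 + 46.042*I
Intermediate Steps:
T(V, z) = I*√2 (T(V, z) = √(-2) = I*√2)
I(f) = 2*f/(12 + f) (I(f) = (2*f)/(12 + f) = 2*f/(12 + f))
(I(T(r, p(3))) + 99)² = (2*(I*√2)/(12 + I*√2) + 99)² = (2*I*√2/(12 + I*√2) + 99)² = (99 + 2*I*√2/(12 + I*√2))²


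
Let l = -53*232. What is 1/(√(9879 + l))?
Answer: -I*√2417/2417 ≈ -0.020341*I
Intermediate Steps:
l = -12296
1/(√(9879 + l)) = 1/(√(9879 - 12296)) = 1/(√(-2417)) = 1/(I*√2417) = -I*√2417/2417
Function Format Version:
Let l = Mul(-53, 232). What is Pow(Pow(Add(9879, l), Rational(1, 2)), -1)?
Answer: Mul(Rational(-1, 2417), I, Pow(2417, Rational(1, 2))) ≈ Mul(-0.020341, I)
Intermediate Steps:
l = -12296
Pow(Pow(Add(9879, l), Rational(1, 2)), -1) = Pow(Pow(Add(9879, -12296), Rational(1, 2)), -1) = Pow(Pow(-2417, Rational(1, 2)), -1) = Pow(Mul(I, Pow(2417, Rational(1, 2))), -1) = Mul(Rational(-1, 2417), I, Pow(2417, Rational(1, 2)))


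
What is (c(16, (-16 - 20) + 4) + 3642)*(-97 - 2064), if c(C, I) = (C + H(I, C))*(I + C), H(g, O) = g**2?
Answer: 28088678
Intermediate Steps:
c(C, I) = (C + I)*(C + I**2) (c(C, I) = (C + I**2)*(I + C) = (C + I**2)*(C + I) = (C + I)*(C + I**2))
(c(16, (-16 - 20) + 4) + 3642)*(-97 - 2064) = ((16**2 + ((-16 - 20) + 4)**3 + 16*((-16 - 20) + 4) + 16*((-16 - 20) + 4)**2) + 3642)*(-97 - 2064) = ((256 + (-36 + 4)**3 + 16*(-36 + 4) + 16*(-36 + 4)**2) + 3642)*(-2161) = ((256 + (-32)**3 + 16*(-32) + 16*(-32)**2) + 3642)*(-2161) = ((256 - 32768 - 512 + 16*1024) + 3642)*(-2161) = ((256 - 32768 - 512 + 16384) + 3642)*(-2161) = (-16640 + 3642)*(-2161) = -12998*(-2161) = 28088678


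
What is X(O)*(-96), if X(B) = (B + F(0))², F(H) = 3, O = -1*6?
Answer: -864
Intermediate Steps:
O = -6
X(B) = (3 + B)² (X(B) = (B + 3)² = (3 + B)²)
X(O)*(-96) = (3 - 6)²*(-96) = (-3)²*(-96) = 9*(-96) = -864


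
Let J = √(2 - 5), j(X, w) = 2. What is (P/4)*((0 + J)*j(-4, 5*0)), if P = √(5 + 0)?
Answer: I*√15/2 ≈ 1.9365*I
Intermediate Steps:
P = √5 ≈ 2.2361
J = I*√3 (J = √(-3) = I*√3 ≈ 1.732*I)
(P/4)*((0 + J)*j(-4, 5*0)) = (√5/4)*((0 + I*√3)*2) = (√5*(¼))*((I*√3)*2) = (√5/4)*(2*I*√3) = I*√15/2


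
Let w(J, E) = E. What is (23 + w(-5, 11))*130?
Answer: 4420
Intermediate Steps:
(23 + w(-5, 11))*130 = (23 + 11)*130 = 34*130 = 4420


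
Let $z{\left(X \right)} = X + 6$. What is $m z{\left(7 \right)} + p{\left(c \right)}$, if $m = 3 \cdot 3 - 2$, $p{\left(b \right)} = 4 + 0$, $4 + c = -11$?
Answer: $95$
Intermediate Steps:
$z{\left(X \right)} = 6 + X$
$c = -15$ ($c = -4 - 11 = -15$)
$p{\left(b \right)} = 4$
$m = 7$ ($m = 9 - 2 = 7$)
$m z{\left(7 \right)} + p{\left(c \right)} = 7 \left(6 + 7\right) + 4 = 7 \cdot 13 + 4 = 91 + 4 = 95$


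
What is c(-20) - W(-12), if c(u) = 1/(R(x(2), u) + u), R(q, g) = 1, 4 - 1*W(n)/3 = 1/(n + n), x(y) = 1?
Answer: -1851/152 ≈ -12.178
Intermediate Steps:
W(n) = 12 - 3/(2*n) (W(n) = 12 - 3/(n + n) = 12 - 3*1/(2*n) = 12 - 3/(2*n))
c(u) = 1/(1 + u)
c(-20) - W(-12) = 1/(1 - 20) - (12 - 3/2/(-12)) = 1/(-19) - (12 - 3/2*(-1/12)) = -1/19 - (12 + ⅛) = -1/19 - 1*97/8 = -1/19 - 97/8 = -1851/152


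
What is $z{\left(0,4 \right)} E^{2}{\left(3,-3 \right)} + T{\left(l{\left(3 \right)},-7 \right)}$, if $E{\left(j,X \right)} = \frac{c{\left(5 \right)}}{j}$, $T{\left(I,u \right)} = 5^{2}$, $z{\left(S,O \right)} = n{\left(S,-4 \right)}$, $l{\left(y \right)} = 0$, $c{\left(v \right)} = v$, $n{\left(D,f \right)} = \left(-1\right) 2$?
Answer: $\frac{175}{9} \approx 19.444$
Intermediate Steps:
$n{\left(D,f \right)} = -2$
$z{\left(S,O \right)} = -2$
$T{\left(I,u \right)} = 25$
$E{\left(j,X \right)} = \frac{5}{j}$
$z{\left(0,4 \right)} E^{2}{\left(3,-3 \right)} + T{\left(l{\left(3 \right)},-7 \right)} = - 2 \left(\frac{5}{3}\right)^{2} + 25 = \left(-2\right) \frac{25}{9} + 25 = - \frac{50}{9} + 25 = \frac{175}{9}$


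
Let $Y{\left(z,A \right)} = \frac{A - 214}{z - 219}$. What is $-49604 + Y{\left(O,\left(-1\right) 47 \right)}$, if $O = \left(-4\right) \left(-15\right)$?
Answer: $- \frac{2628925}{53} \approx -49602.0$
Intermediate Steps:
$O = 60$
$Y{\left(z,A \right)} = \frac{-214 + A}{-219 + z}$
$-49604 + Y{\left(O,\left(-1\right) 47 \right)} = -49604 + \frac{-214 - 47}{-219 + 60} = -49604 + \frac{-214 - 47}{-159} = -49604 - - \frac{87}{53} = -49604 + \frac{87}{53} = - \frac{2628925}{53}$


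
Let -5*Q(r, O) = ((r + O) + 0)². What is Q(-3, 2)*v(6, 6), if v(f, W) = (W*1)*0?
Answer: 0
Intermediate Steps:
v(f, W) = 0 (v(f, W) = W*0 = 0)
Q(r, O) = -(O + r)²/5 (Q(r, O) = -((r + O) + 0)²/5 = -((O + r) + 0)²/5 = -(O + r)²/5)
Q(-3, 2)*v(6, 6) = -(2 - 3)²/5*0 = -⅕*(-1)²*0 = -⅕*1*0 = -⅕*0 = 0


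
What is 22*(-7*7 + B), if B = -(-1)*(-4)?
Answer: -1166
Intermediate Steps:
B = -4 (B = -1*4 = -4)
22*(-7*7 + B) = 22*(-7*7 - 4) = 22*(-49 - 4) = 22*(-53) = -1166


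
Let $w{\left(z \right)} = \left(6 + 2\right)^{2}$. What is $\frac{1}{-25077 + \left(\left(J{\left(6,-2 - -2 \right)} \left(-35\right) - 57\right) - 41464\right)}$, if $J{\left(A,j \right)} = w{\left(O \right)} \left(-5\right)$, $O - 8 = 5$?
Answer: $- \frac{1}{55398} \approx -1.8051 \cdot 10^{-5}$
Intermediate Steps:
$O = 13$ ($O = 8 + 5 = 13$)
$w{\left(z \right)} = 64$ ($w{\left(z \right)} = 8^{2} = 64$)
$J{\left(A,j \right)} = -320$ ($J{\left(A,j \right)} = 64 \left(-5\right) = -320$)
$\frac{1}{-25077 + \left(\left(J{\left(6,-2 - -2 \right)} \left(-35\right) - 57\right) - 41464\right)} = \frac{1}{-25077 - 30321} = \frac{1}{-55398} = - \frac{1}{55398}$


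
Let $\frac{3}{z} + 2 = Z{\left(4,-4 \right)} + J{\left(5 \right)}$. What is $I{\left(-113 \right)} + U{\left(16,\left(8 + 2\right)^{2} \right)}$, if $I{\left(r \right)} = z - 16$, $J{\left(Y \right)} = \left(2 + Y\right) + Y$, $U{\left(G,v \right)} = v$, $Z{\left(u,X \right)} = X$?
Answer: $\frac{169}{2} \approx 84.5$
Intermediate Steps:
$J{\left(Y \right)} = 2 + 2 Y$
$z = \frac{1}{2}$ ($z = \frac{3}{-2 + \left(-4 + \left(2 + 2 \cdot 5\right)\right)} = \frac{3}{-2 + \left(-4 + \left(2 + 10\right)\right)} = \frac{3}{-2 + \left(-4 + 12\right)} = \frac{3}{-2 + 8} = \frac{3}{6} = 3 \cdot \frac{1}{6} = \frac{1}{2} \approx 0.5$)
$I{\left(r \right)} = - \frac{31}{2}$ ($I{\left(r \right)} = \frac{1}{2} - 16 = - \frac{31}{2}$)
$I{\left(-113 \right)} + U{\left(16,\left(8 + 2\right)^{2} \right)} = - \frac{31}{2} + \left(8 + 2\right)^{2} = - \frac{31}{2} + 10^{2} = - \frac{31}{2} + 100 = \frac{169}{2}$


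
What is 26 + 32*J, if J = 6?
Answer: 218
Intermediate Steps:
26 + 32*J = 26 + 32*6 = 26 + 192 = 218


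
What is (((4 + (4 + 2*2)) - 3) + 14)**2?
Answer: 529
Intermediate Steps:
(((4 + (4 + 2*2)) - 3) + 14)**2 = (((4 + (4 + 4)) - 3) + 14)**2 = (((4 + 8) - 3) + 14)**2 = ((12 - 3) + 14)**2 = (9 + 14)**2 = 23**2 = 529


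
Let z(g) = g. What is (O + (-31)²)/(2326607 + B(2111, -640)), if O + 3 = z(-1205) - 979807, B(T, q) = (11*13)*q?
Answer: -980054/2235087 ≈ -0.43849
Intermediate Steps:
B(T, q) = 143*q
O = -981015 (O = -3 + (-1205 - 979807) = -3 - 981012 = -981015)
(O + (-31)²)/(2326607 + B(2111, -640)) = (-981015 + (-31)²)/(2326607 + 143*(-640)) = (-981015 + 961)/(2326607 - 91520) = -980054/2235087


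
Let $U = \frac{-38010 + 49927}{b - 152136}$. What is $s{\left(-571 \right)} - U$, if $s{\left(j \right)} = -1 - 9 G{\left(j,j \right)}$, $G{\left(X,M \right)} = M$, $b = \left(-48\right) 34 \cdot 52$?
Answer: $\frac{1217717917}{237000} \approx 5138.0$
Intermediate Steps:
$b = -84864$ ($b = \left(-1632\right) 52 = -84864$)
$U = - \frac{11917}{237000}$ ($U = \frac{-38010 + 49927}{-84864 - 152136} = \frac{11917}{-237000} = 11917 \left(- \frac{1}{237000}\right) = - \frac{11917}{237000} \approx -0.050283$)
$s{\left(j \right)} = -1 - 9 j$
$s{\left(-571 \right)} - U = \left(-1 - -5139\right) - - \frac{11917}{237000} = \left(-1 + 5139\right) + \frac{11917}{237000} = 5138 + \frac{11917}{237000} = \frac{1217717917}{237000}$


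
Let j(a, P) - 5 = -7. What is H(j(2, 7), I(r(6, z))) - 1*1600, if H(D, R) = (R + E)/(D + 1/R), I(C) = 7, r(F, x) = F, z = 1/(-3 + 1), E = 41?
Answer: -21136/13 ≈ -1625.8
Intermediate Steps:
j(a, P) = -2 (j(a, P) = 5 - 7 = -2)
z = -1/2 (z = 1/(-2) = -1/2 ≈ -0.50000)
H(D, R) = (41 + R)/(D + 1/R) (H(D, R) = (R + 41)/(D + 1/R) = (41 + R)/(D + 1/R))
H(j(2, 7), I(r(6, z))) - 1*1600 = 7*(41 + 7)/(1 - 2*7) - 1*1600 = 7*48/(1 - 14) - 1600 = 7*48/(-13) - 1600 = 7*(-1/13)*48 - 1600 = -336/13 - 1600 = -21136/13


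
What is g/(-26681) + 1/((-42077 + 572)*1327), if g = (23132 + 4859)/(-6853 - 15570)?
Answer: 1541065817722/32950890872039505 ≈ 4.6769e-5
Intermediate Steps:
g = -27991/22423 (g = 27991/(-22423) = 27991*(-1/22423) = -27991/22423 ≈ -1.2483)
g/(-26681) + 1/((-42077 + 572)*1327) = -27991/22423/(-26681) + 1/((-42077 + 572)*1327) = -27991/22423*(-1/26681) + (1/1327)/(-41505) = 27991/598268063 - 1/41505*1/1327 = 27991/598268063 - 1/55077135 = 1541065817722/32950890872039505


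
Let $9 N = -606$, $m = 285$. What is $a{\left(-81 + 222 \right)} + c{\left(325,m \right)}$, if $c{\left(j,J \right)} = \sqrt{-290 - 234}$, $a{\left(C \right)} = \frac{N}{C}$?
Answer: $- \frac{202}{423} + 2 i \sqrt{131} \approx -0.47754 + 22.891 i$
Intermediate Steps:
$N = - \frac{202}{3}$ ($N = \frac{1}{9} \left(-606\right) = - \frac{202}{3} \approx -67.333$)
$a{\left(C \right)} = - \frac{202}{3 C}$
$c{\left(j,J \right)} = 2 i \sqrt{131}$ ($c{\left(j,J \right)} = \sqrt{-524} = 2 i \sqrt{131}$)
$a{\left(-81 + 222 \right)} + c{\left(325,m \right)} = - \frac{202}{3 \left(-81 + 222\right)} + 2 i \sqrt{131} = - \frac{202}{3 \cdot 141} + 2 i \sqrt{131} = \left(- \frac{202}{3}\right) \frac{1}{141} + 2 i \sqrt{131} = - \frac{202}{423} + 2 i \sqrt{131}$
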